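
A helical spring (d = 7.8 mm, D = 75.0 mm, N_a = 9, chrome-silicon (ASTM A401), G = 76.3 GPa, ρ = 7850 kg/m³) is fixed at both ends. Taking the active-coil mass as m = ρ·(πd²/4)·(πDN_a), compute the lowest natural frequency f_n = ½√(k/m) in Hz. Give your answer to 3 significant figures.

54.1 Hz

k = Gd⁴/(8D³N_a) = (76.3×10³)(7.8⁴)/(8·75.0³·9) = 9.2979 N/mm = 9297.9 N/m
Wire length L = πDN_a = π·75.0·9 = 2120.6 mm
m = ρ·(πd²/4)·L = 7850 × 47.784×10⁻⁶ m² × 2.1206 m = 0.79543 kg
f_n = ½√(k/m) = 0.5·√(9297.9/0.79543) = 0.5·√(11689) = 54.058 Hz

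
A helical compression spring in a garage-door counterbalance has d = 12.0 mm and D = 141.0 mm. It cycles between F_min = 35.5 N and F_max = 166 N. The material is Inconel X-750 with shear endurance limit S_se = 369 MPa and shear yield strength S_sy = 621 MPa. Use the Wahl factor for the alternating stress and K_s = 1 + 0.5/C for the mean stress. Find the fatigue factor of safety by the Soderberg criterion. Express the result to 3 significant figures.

C = D/d = 141.0/12.0 = 11.7500; K_W = (4C−1)/(4C−4)+0.615/C = 1.1221; K_s = 1+0.5/C = 1.0426
F_a = (F_max−F_min)/2 = 65.25 N; F_m = (F_max+F_min)/2 = 100.75 N
τ_a = K_W·8F_aD/(πd³) = 1.1221 × 13.558 = 15.214 MPa
τ_m = K_s·8F_mD/(πd³) = 1.0426 × 20.934 = 21.825 MPa
Soderberg: 1/n_f = τ_a/S_se + τ_m/S_sy = 15.214/369 + 21.825/621 = 0.04123 + 0.03515 = 0.076374
n_f = 1/0.076374 = 13.09

13.1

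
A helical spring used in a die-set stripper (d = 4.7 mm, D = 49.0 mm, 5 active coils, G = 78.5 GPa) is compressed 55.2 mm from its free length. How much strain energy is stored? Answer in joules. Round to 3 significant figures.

k = Gd⁴/(8D³N_a) = (78.5×10³)(4.7⁴)/(8·49.0³·5) = 8.1398 N/mm
U = ½kδ² = 0.5 × 8.1398 × 55.2² = 12401 N·mm = 12.401 J

12.4 J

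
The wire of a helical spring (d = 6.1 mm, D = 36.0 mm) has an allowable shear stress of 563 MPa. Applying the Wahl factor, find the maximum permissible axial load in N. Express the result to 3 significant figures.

1110 N

C = D/d = 36.0/6.1 = 5.9016
K_W = (4C−1)/(4C−4) + 0.615/C = 22.607/19.607 + 0.1042 = 1.2572
τ_max = K·8FD/(πd³) → F_max = τ_allow·πd³/(8DK)
F_max = 563·π·6.1³/(8·36.0·1.2572) = 4.0147e+05/362.08 = 1108.8 N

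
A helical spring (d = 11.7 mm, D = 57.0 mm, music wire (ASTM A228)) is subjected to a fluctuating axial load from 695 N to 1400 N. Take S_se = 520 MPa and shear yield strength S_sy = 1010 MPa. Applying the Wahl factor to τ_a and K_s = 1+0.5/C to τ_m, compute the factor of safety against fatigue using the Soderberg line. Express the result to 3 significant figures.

5.41

C = D/d = 57.0/11.7 = 4.8718; K_W = (4C−1)/(4C−4)+0.615/C = 1.3199; K_s = 1+0.5/C = 1.1026
F_a = (F_max−F_min)/2 = 352.5 N; F_m = (F_max+F_min)/2 = 1047.5 N
τ_a = K_W·8F_aD/(πd³) = 1.3199 × 31.946 = 42.167 MPa
τ_m = K_s·8F_mD/(πd³) = 1.1026 × 94.932 = 104.67 MPa
Soderberg: 1/n_f = τ_a/S_se + τ_m/S_sy = 42.167/520 + 104.67/1010 = 0.08109 + 0.10364 = 0.18473
n_f = 1/0.18473 = 5.413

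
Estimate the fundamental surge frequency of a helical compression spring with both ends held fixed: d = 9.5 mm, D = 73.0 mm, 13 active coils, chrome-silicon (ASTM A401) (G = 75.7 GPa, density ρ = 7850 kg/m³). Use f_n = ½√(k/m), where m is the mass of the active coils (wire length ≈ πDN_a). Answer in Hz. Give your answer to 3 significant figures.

47.9 Hz

k = Gd⁴/(8D³N_a) = (75.7×10³)(9.5⁴)/(8·73.0³·13) = 15.24 N/mm = 15240 N/m
Wire length L = πDN_a = π·73.0·13 = 2981.4 mm
m = ρ·(πd²/4)·L = 7850 × 70.882×10⁻⁶ m² × 2.9814 m = 1.6589 kg
f_n = ½√(k/m) = 0.5·√(15240/1.6589) = 0.5·√(9186.8) = 47.924 Hz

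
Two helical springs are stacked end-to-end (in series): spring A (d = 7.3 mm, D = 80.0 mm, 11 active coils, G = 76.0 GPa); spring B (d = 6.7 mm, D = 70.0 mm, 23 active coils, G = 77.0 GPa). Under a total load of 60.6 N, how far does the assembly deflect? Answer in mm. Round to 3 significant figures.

k_A = Gd⁴/(8D³N_a) = (76.0×10³)(7.3⁴)/(8·80.0³·11) = 4.7902 N/mm
k_B = Gd⁴/(8D³N_a) = (77.0×10³)(6.7⁴)/(8·70.0³·23) = 2.4585 N/mm
Series: 1/k_eq = 1/4.7902 + 1/2.4585 = 0.6155; k_eq = 1.6247 N/mm
δ = F/k_eq = 60.6/1.6247 = 37.3 mm

37.3 mm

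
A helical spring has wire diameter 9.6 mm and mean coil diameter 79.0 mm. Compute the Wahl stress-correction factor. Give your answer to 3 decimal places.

1.178

C = D/d = 79.0/9.6 = 8.2292
K_W = (4C−1)/(4C−4) + 0.615/C = 31.917/28.917 + 0.0747 = 1.1785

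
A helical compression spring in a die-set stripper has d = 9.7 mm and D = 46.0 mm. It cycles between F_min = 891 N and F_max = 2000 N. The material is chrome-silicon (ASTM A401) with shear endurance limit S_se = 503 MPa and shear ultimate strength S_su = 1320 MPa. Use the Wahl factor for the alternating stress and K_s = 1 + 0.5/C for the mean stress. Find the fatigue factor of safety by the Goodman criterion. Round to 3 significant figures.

C = D/d = 46.0/9.7 = 4.7423; K_W = (4C−1)/(4C−4)+0.615/C = 1.3301; K_s = 1+0.5/C = 1.1054
F_a = (F_max−F_min)/2 = 554.5 N; F_m = (F_max+F_min)/2 = 1445.5 N
τ_a = K_W·8F_aD/(πd³) = 1.3301 × 71.168 = 94.66 MPa
τ_m = K_s·8F_mD/(πd³) = 1.1054 × 185.52 = 205.09 MPa
Goodman: 1/n_f = τ_a/S_se + τ_m/S_su = 94.66/503 + 205.09/1320 = 0.18819 + 0.15537 = 0.34356
n_f = 1/0.34356 = 2.911

2.91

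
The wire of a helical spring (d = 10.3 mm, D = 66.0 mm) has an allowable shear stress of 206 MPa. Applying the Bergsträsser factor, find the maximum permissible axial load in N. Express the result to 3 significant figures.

C = D/d = 66.0/10.3 = 6.4078
K_B = (4C+2)/(4C−3) = 27.631/22.631 = 1.2209
τ_max = K·8FD/(πd³) → F_max = τ_allow·πd³/(8DK)
F_max = 206·π·10.3³/(8·66.0·1.2209) = 7.0718e+05/644.65 = 1097 N

1100 N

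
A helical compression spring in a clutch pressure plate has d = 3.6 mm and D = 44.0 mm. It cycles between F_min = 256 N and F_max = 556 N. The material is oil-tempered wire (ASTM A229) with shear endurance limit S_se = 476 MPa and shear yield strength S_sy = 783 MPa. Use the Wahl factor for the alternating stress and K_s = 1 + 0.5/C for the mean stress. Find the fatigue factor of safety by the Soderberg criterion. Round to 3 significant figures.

0.467

C = D/d = 44.0/3.6 = 12.2222; K_W = (4C−1)/(4C−4)+0.615/C = 1.1171; K_s = 1+0.5/C = 1.0409
F_a = (F_max−F_min)/2 = 150 N; F_m = (F_max+F_min)/2 = 406 N
τ_a = K_W·8F_aD/(πd³) = 1.1171 × 360.23 = 402.43 MPa
τ_m = K_s·8F_mD/(πd³) = 1.0409 × 975.02 = 1014.9 MPa
Soderberg: 1/n_f = τ_a/S_se + τ_m/S_sy = 402.43/476 + 1014.9/783 = 0.84544 + 1.29617 = 2.1416
n_f = 1/2.1416 = 0.4669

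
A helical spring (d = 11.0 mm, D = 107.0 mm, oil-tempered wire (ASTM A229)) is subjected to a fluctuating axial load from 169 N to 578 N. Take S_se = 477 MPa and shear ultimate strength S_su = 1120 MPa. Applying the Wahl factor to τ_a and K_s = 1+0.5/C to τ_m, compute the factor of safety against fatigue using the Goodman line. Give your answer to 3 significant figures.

5.79

C = D/d = 107.0/11.0 = 9.7273; K_W = (4C−1)/(4C−4)+0.615/C = 1.1492; K_s = 1+0.5/C = 1.0514
F_a = (F_max−F_min)/2 = 204.5 N; F_m = (F_max+F_min)/2 = 373.5 N
τ_a = K_W·8F_aD/(πd³) = 1.1492 × 41.864 = 48.108 MPa
τ_m = K_s·8F_mD/(πd³) = 1.0514 × 76.46 = 80.391 MPa
Goodman: 1/n_f = τ_a/S_se + τ_m/S_su = 48.108/477 + 80.391/1120 = 0.10086 + 0.07178 = 0.17263
n_f = 1/0.17263 = 5.793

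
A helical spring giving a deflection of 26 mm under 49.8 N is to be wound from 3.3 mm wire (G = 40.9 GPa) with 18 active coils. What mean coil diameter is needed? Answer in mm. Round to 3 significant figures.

Required rate k = F/δ = 49.8/26 = 1.9154 N/mm
D = (Gd⁴/(8N_a·k))^(1/3) = (40.9×10³·3.3⁴/(8·18·1.9154))^(1/3)
  = (17585.7)^(1/3) = 26.0048 mm

26.0 mm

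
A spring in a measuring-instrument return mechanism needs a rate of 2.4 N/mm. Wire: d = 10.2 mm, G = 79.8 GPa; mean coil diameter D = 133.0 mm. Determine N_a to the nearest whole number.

19

N_a = Gd⁴/(8D³k) = (79.8×10³ × 10.2⁴)/(8 × 133.0³ × 2.4)
    = 8.63781e+08 / 4.51706e+07 = 19.12 → 19 coils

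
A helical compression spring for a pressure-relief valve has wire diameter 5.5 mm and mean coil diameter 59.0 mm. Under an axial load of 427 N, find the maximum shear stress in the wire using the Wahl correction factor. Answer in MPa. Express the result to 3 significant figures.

Spring index C = D/d = 59.0/5.5 = 10.7273
K_W = (4C−1)/(4C−4) + 0.615/C = 41.909/38.909 + 0.0573 = 1.1344
τ₀ = 8FD/(πd³) = 8·427·59.0/(π·5.5³) = 201544/522.68 = 385.6 MPa
τ_max = K·τ₀ = 1.1344 × 385.6 = 437.43 MPa

437 MPa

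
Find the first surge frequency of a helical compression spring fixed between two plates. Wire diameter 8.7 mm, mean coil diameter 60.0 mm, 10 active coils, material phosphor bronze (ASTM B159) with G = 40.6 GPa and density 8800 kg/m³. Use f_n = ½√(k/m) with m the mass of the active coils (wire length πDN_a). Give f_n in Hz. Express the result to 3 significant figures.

58.4 Hz

k = Gd⁴/(8D³N_a) = (40.6×10³)(8.7⁴)/(8·60.0³·10) = 13.46 N/mm = 13460 N/m
Wire length L = πDN_a = π·60.0·10 = 1885 mm
m = ρ·(πd²/4)·L = 8800 × 59.447×10⁻⁶ m² × 1.885 m = 0.98608 kg
f_n = ½√(k/m) = 0.5·√(13460/0.98608) = 0.5·√(13650) = 58.418 Hz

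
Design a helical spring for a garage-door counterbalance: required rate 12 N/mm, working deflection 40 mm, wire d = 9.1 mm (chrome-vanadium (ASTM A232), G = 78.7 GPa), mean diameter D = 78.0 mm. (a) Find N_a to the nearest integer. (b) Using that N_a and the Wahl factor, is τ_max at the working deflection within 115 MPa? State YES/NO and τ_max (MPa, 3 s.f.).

(a) 12 coils; (b) NO, τ_max = 146 MPa

N_a = Gd⁴/(8D³k) = (78.7×10³)(9.1⁴)/(8·78.0³·12) = 11.85 → N_a = 12
Actual rate k = Gd⁴/(8D³·12) = 11.846 N/mm
Working load F = kδ = 11.846·40 = 473.85 N
C = 78.0/9.1 = 8.5714; K_W = (4C−1)/(4C−4)+0.615/C = 1.1708
τ_max = K_W·8FD/(πd³) = 1.1708·124.9 = 146.23 MPa
τ_max > 115 MPa → exceeds allowable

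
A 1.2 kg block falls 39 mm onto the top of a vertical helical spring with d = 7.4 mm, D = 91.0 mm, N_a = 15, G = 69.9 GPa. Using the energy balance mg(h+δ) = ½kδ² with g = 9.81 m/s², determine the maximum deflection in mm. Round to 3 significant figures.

k = Gd⁴/(8D³N_a) = (69.9×10³)(7.4⁴)/(8·91.0³·15) = 2.3179 N/mm
W = mg = 1.2 × 9.81 = 11.772 N
½kδ² − Wδ − Wh = 0 → δ = (W + √(W² + 2kWh))/k
δ = (11.772 + √(138.58 + 2128.35))/2.3179 = (11.772 + 47.612)/2.3179 = 25.62 mm

25.6 mm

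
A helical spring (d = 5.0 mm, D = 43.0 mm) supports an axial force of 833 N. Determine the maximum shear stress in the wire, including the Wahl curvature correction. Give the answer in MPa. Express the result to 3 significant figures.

854 MPa

Spring index C = D/d = 43.0/5.0 = 8.6000
K_W = (4C−1)/(4C−4) + 0.615/C = 33.400/30.400 + 0.0715 = 1.1702
τ₀ = 8FD/(πd³) = 8·833·43.0/(π·5.0³) = 286552/392.7 = 729.7 MPa
τ_max = K·τ₀ = 1.1702 × 729.7 = 853.89 MPa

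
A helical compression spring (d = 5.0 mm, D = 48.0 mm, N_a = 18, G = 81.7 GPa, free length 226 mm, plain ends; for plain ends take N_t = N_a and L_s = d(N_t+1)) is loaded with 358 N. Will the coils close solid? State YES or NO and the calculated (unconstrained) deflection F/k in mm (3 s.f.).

k = Gd⁴/(8D³N_a) = (81.7×10³)(5.0⁴)/(8·48.0³·18) = 3.2064 N/mm
N_t = 18; L_s = 5.0·19 = 95 mm; δ_solid = L₀ − L_s = 226 − 95 = 131 mm
δ = F/k = 358/3.2064 = 111.65 mm
δ < δ_solid → spring does not go solid

NO, δ = 112 mm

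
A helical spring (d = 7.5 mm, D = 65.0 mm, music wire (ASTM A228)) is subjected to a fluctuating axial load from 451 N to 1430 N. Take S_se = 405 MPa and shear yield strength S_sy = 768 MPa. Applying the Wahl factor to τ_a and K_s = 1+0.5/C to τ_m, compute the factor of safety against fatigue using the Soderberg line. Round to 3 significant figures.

0.941

C = D/d = 65.0/7.5 = 8.6667; K_W = (4C−1)/(4C−4)+0.615/C = 1.1688; K_s = 1+0.5/C = 1.0577
F_a = (F_max−F_min)/2 = 489.5 N; F_m = (F_max+F_min)/2 = 940.5 N
τ_a = K_W·8F_aD/(πd³) = 1.1688 × 192.05 = 224.47 MPa
τ_m = K_s·8F_mD/(πd³) = 1.0577 × 369 = 390.29 MPa
Soderberg: 1/n_f = τ_a/S_se + τ_m/S_sy = 224.47/405 + 390.29/768 = 0.55425 + 0.50819 = 1.0624
n_f = 1/1.0624 = 0.9412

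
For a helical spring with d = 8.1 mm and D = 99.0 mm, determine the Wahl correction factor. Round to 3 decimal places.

1.117

C = D/d = 99.0/8.1 = 12.2222
K_W = (4C−1)/(4C−4) + 0.615/C = 47.889/44.889 + 0.0503 = 1.1171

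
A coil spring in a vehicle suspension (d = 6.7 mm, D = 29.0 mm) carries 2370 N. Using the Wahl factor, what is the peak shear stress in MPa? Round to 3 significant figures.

796 MPa

Spring index C = D/d = 29.0/6.7 = 4.3284
K_W = (4C−1)/(4C−4) + 0.615/C = 16.313/13.313 + 0.1421 = 1.3674
τ₀ = 8FD/(πd³) = 8·2370·29.0/(π·6.7³) = 549840/944.87 = 581.92 MPa
τ_max = K·τ₀ = 1.3674 × 581.92 = 795.73 MPa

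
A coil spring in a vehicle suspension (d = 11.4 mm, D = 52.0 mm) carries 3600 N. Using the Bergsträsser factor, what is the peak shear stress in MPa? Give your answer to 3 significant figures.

427 MPa

Spring index C = D/d = 52.0/11.4 = 4.5614
K_B = (4C+2)/(4C−3) = 20.246/15.246 = 1.3280
τ₀ = 8FD/(πd³) = 8·3600·52.0/(π·11.4³) = 1.4976e+06/4654.4 = 321.76 MPa
τ_max = K·τ₀ = 1.3280 × 321.76 = 427.28 MPa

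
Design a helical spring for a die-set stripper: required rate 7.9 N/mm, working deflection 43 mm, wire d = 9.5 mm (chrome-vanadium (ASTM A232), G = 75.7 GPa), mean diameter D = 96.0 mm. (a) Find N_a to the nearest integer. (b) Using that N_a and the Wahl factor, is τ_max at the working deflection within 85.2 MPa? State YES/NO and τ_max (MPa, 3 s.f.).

N_a = Gd⁴/(8D³k) = (75.7×10³)(9.5⁴)/(8·96.0³·7.9) = 11.03 → N_a = 11
Actual rate k = Gd⁴/(8D³·11) = 7.9194 N/mm
Working load F = kδ = 7.9194·43 = 340.54 N
C = 96.0/9.5 = 10.1053; K_W = (4C−1)/(4C−4)+0.615/C = 1.1432
τ_max = K_W·8FD/(πd³) = 1.1432·97.096 = 111 MPa
τ_max > 85.2 MPa → exceeds allowable

(a) 11 coils; (b) NO, τ_max = 111 MPa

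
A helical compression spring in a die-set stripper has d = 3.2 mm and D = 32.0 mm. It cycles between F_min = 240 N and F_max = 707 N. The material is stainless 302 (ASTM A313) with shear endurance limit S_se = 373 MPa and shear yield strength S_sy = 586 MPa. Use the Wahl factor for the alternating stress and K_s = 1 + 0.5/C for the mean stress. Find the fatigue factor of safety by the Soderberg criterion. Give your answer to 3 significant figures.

0.257

C = D/d = 32.0/3.2 = 10.0000; K_W = (4C−1)/(4C−4)+0.615/C = 1.1448; K_s = 1+0.5/C = 1.0500
F_a = (F_max−F_min)/2 = 233.5 N; F_m = (F_max+F_min)/2 = 473.5 N
τ_a = K_W·8F_aD/(πd³) = 1.1448 × 580.67 = 664.77 MPa
τ_m = K_s·8F_mD/(πd³) = 1.0500 × 1177.5 = 1236.4 MPa
Soderberg: 1/n_f = τ_a/S_se + τ_m/S_sy = 664.77/373 + 1236.4/586 = 1.78222 + 2.10985 = 3.8921
n_f = 1/3.8921 = 0.2569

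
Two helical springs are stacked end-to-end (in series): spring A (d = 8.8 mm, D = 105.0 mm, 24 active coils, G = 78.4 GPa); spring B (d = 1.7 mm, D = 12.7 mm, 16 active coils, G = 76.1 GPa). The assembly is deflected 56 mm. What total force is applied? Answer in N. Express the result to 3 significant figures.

k_A = Gd⁴/(8D³N_a) = (78.4×10³)(8.8⁴)/(8·105.0³·24) = 2.1153 N/mm
k_B = Gd⁴/(8D³N_a) = (76.1×10³)(1.7⁴)/(8·12.7³·16) = 2.4241 N/mm
Series: 1/k_eq = 1/2.1153 + 1/2.4241 = 0.88526; k_eq = 1.1296 N/mm
F = k_eq·δ = 1.1296·56 = 63.259 N

63.3 N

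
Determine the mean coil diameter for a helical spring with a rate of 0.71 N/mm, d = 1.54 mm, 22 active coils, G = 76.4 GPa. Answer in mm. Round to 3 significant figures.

D = (Gd⁴/(8N_a·k))^(1/3) = (76.4×10³·1.54⁴/(8·22·0.71))^(1/3)
  = (3438.79)^(1/3) = 15.0939 mm

15.1 mm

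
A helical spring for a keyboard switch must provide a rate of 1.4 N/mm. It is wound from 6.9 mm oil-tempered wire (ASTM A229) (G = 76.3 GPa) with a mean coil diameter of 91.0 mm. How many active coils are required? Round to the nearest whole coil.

20

N_a = Gd⁴/(8D³k) = (76.3×10³ × 6.9⁴)/(8 × 91.0³ × 1.4)
    = 1.7295e+08 / 8.44e+06 = 20.49 → 20 coils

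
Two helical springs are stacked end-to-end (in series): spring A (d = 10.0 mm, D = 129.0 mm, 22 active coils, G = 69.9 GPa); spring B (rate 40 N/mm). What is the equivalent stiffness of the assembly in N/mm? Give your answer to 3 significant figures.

k_A = Gd⁴/(8D³N_a) = (69.9×10³)(10.0⁴)/(8·129.0³·22) = 1.8501 N/mm
Series: 1/k_eq = 1/1.8501 + 1/40 = 0.56551; k_eq = 1.7683 N/mm

1.77 N/mm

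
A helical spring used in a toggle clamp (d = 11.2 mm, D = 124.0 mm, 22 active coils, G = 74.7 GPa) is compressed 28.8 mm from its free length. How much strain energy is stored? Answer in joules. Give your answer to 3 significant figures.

1.45 J

k = Gd⁴/(8D³N_a) = (74.7×10³)(11.2⁴)/(8·124.0³·22) = 3.5028 N/mm
U = ½kδ² = 0.5 × 3.5028 × 28.8² = 1452.7 N·mm = 1.4527 J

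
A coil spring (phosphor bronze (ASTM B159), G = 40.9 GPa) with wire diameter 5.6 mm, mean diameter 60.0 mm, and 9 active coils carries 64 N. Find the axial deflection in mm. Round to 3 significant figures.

k = Gd⁴/(8D³N_a) = (40.9×10³)(5.6⁴)/(8·60.0³·9) = 2.5864 N/mm
δ = F/k = 64 / 2.5864 = 24.745 mm

24.7 mm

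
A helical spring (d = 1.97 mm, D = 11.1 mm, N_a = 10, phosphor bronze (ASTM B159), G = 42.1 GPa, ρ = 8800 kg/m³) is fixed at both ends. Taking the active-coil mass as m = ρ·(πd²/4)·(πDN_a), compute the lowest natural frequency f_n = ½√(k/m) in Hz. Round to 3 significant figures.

394 Hz

k = Gd⁴/(8D³N_a) = (42.1×10³)(1.97⁴)/(8·11.1³·10) = 5.7955 N/mm = 5795.5 N/m
Wire length L = πDN_a = π·11.1·10 = 348.72 mm
m = ρ·(πd²/4)·L = 8800 × 3.0481×10⁻⁶ m² × 0.34872 m = 0.0093536 kg
f_n = ½√(k/m) = 0.5·√(5795.5/0.0093536) = 0.5·√(6.196e+05) = 393.57 Hz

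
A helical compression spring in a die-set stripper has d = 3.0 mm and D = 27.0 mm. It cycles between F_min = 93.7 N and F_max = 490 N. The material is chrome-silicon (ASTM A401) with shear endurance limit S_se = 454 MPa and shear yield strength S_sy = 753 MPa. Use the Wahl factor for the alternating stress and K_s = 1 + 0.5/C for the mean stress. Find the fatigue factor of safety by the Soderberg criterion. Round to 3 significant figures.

C = D/d = 27.0/3.0 = 9.0000; K_W = (4C−1)/(4C−4)+0.615/C = 1.1621; K_s = 1+0.5/C = 1.0556
F_a = (F_max−F_min)/2 = 198.15 N; F_m = (F_max+F_min)/2 = 291.85 N
τ_a = K_W·8F_aD/(πd³) = 1.1621 × 504.58 = 586.37 MPa
τ_m = K_s·8F_mD/(πd³) = 1.0556 × 743.19 = 784.48 MPa
Soderberg: 1/n_f = τ_a/S_se + τ_m/S_sy = 586.37/454 + 784.48/753 = 1.29156 + 1.04180 = 2.3334
n_f = 1/2.3334 = 0.4286

0.429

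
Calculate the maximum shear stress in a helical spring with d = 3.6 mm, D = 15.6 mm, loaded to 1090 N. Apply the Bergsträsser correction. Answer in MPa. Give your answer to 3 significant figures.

1250 MPa

Spring index C = D/d = 15.6/3.6 = 4.3333
K_B = (4C+2)/(4C−3) = 19.333/14.333 = 1.3488
τ₀ = 8FD/(πd³) = 8·1090·15.6/(π·3.6³) = 136032/146.57 = 928.08 MPa
τ_max = K·τ₀ = 1.3488 × 928.08 = 1251.8 MPa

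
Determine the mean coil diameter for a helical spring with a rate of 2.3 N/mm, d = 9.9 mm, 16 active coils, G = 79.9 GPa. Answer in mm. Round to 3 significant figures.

138 mm

D = (Gd⁴/(8N_a·k))^(1/3) = (79.9×10³·9.9⁴/(8·16·2.3))^(1/3)
  = (2.60705e+06)^(1/3) = 137.6311 mm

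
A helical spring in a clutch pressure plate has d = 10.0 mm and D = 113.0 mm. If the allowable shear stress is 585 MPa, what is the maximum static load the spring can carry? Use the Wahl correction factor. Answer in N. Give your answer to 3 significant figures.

C = D/d = 113.0/10.0 = 11.3000
K_W = (4C−1)/(4C−4) + 0.615/C = 44.200/41.200 + 0.0544 = 1.1272
τ_max = K·8FD/(πd³) → F_max = τ_allow·πd³/(8DK)
F_max = 585·π·10.0³/(8·113.0·1.1272) = 1.8378e+06/1019 = 1803.5 N

1800 N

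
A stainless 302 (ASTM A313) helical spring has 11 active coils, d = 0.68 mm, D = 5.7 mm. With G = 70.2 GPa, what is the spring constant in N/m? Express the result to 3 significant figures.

k = Gd⁴/(8D³N_a) = (70.2×10³ × 0.68⁴) / (8 × 5.7³ × 11)
  = 15009.7 / 16297 = 0.92101 N/mm = 921.01 N/m

921 N/m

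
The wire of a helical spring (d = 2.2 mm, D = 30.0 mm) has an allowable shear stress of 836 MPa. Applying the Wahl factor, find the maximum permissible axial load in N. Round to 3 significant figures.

C = D/d = 30.0/2.2 = 13.6364
K_W = (4C−1)/(4C−4) + 0.615/C = 53.545/50.545 + 0.0451 = 1.1045
τ_max = K·8FD/(πd³) → F_max = τ_allow·πd³/(8DK)
F_max = 836·π·2.2³/(8·30.0·1.1045) = 27966/265.07 = 105.5 N

106 N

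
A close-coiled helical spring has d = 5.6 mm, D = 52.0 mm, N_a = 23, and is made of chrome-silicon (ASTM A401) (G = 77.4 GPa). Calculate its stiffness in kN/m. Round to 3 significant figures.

k = Gd⁴/(8D³N_a) = (77.4×10³ × 5.6⁴) / (8 × 52.0³ × 23)
  = 7.6119e+07 / 2.58719e+07 = 2.9422 N/mm

2.94 kN/m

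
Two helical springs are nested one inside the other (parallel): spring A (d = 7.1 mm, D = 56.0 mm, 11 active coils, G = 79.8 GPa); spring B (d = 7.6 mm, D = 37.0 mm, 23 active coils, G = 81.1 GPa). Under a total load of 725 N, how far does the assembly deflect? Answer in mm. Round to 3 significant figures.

17.2 mm

k_A = Gd⁴/(8D³N_a) = (79.8×10³)(7.1⁴)/(8·56.0³·11) = 13.122 N/mm
k_B = Gd⁴/(8D³N_a) = (81.1×10³)(7.6⁴)/(8·37.0³·23) = 29.03 N/mm
Parallel: k_eq = 13.122 + 29.03 = 42.152 N/mm
δ = F/k_eq = 725/42.152 = 17.2 mm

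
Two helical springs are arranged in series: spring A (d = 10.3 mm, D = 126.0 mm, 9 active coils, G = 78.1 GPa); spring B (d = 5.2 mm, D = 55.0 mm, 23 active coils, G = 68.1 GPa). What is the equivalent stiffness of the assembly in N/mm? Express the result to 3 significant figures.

k_A = Gd⁴/(8D³N_a) = (78.1×10³)(10.3⁴)/(8·126.0³·9) = 6.1032 N/mm
k_B = Gd⁴/(8D³N_a) = (68.1×10³)(5.2⁴)/(8·55.0³·23) = 1.6265 N/mm
Series: 1/k_eq = 1/6.1032 + 1/1.6265 = 0.77867; k_eq = 1.2842 N/mm

1.28 N/mm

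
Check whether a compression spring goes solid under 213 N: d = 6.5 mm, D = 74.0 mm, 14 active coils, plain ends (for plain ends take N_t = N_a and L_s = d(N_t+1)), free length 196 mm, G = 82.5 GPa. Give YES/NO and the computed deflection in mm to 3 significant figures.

NO, δ = 65.6 mm

k = Gd⁴/(8D³N_a) = (82.5×10³)(6.5⁴)/(8·74.0³·14) = 3.2448 N/mm
N_t = 14; L_s = 6.5·15 = 97.5 mm; δ_solid = L₀ − L_s = 196 − 97.5 = 98.5 mm
δ = F/k = 213/3.2448 = 65.643 mm
δ < δ_solid → spring does not go solid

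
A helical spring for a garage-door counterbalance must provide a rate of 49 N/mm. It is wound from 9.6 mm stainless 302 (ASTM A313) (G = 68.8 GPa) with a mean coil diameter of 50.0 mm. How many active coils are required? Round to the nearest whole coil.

N_a = Gd⁴/(8D³k) = (68.8×10³ × 9.6⁴)/(8 × 50.0³ × 49)
    = 5.8435e+08 / 4.9e+07 = 11.93 → 12 coils

12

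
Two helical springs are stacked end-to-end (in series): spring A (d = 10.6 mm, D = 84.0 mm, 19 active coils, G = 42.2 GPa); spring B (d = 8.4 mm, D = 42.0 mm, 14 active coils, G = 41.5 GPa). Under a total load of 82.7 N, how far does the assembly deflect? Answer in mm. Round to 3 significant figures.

k_A = Gd⁴/(8D³N_a) = (42.2×10³)(10.6⁴)/(8·84.0³·19) = 5.9136 N/mm
k_B = Gd⁴/(8D³N_a) = (41.5×10³)(8.4⁴)/(8·42.0³·14) = 24.9 N/mm
Series: 1/k_eq = 1/5.9136 + 1/24.9 = 0.20926; k_eq = 4.7787 N/mm
δ = F/k_eq = 82.7/4.7787 = 17.306 mm

17.3 mm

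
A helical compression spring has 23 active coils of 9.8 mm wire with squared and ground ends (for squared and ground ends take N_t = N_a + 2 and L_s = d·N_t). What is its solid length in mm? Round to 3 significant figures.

245 mm

squared and ground ends: N_t = N_a + 2 = 23 + 2 = 25
L_s = d·N_t = 9.8 × 25 = 245 mm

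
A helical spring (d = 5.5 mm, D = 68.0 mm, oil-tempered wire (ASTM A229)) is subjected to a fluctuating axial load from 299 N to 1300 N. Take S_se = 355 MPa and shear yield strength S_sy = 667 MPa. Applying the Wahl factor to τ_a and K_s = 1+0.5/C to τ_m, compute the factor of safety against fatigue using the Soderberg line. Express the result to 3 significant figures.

C = D/d = 68.0/5.5 = 12.3636; K_W = (4C−1)/(4C−4)+0.615/C = 1.1157; K_s = 1+0.5/C = 1.0404
F_a = (F_max−F_min)/2 = 500.5 N; F_m = (F_max+F_min)/2 = 799.5 N
τ_a = K_W·8F_aD/(πd³) = 1.1157 × 520.91 = 581.2 MPa
τ_m = K_s·8F_mD/(πd³) = 1.0404 × 832.11 = 865.76 MPa
Soderberg: 1/n_f = τ_a/S_se + τ_m/S_sy = 581.2/355 + 865.76/667 = 1.63720 + 1.29799 = 2.9352
n_f = 1/2.9352 = 0.3407

0.341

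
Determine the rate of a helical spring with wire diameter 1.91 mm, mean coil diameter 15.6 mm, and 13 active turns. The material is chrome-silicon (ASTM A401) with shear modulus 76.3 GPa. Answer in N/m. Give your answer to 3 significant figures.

k = Gd⁴/(8D³N_a) = (76.3×10³ × 1.91⁴) / (8 × 15.6³ × 13)
  = 1.01545e+06 / 394827 = 2.5719 N/mm = 2571.9 N/m

2570 N/m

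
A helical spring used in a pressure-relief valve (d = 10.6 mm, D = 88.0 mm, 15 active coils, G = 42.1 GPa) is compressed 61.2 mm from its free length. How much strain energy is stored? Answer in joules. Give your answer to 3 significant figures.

12.2 J

k = Gd⁴/(8D³N_a) = (42.1×10³)(10.6⁴)/(8·88.0³·15) = 6.4994 N/mm
U = ½kδ² = 0.5 × 6.4994 × 61.2² = 12172 N·mm = 12.172 J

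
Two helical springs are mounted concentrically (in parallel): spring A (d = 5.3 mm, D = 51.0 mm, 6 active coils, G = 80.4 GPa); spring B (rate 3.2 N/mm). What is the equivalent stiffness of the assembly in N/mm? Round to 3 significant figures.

k_A = Gd⁴/(8D³N_a) = (80.4×10³)(5.3⁴)/(8·51.0³·6) = 9.9634 N/mm
Parallel: k_eq = 9.9634 + 3.2 = 13.163 N/mm

13.2 N/mm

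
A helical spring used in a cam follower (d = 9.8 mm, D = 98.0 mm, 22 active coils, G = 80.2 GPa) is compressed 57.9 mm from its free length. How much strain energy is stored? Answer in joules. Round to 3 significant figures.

7.49 J

k = Gd⁴/(8D³N_a) = (80.2×10³)(9.8⁴)/(8·98.0³·22) = 4.4657 N/mm
U = ½kδ² = 0.5 × 4.4657 × 57.9² = 7485.4 N·mm = 7.4854 J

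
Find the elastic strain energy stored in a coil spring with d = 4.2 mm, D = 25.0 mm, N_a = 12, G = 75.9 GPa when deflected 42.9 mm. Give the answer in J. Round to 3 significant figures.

14.5 J

k = Gd⁴/(8D³N_a) = (75.9×10³)(4.2⁴)/(8·25.0³·12) = 15.745 N/mm
U = ½kδ² = 0.5 × 15.745 × 42.9² = 14489 N·mm = 14.489 J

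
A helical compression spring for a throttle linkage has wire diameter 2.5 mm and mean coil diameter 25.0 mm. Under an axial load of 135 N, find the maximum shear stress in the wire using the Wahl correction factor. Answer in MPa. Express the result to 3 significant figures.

630 MPa

Spring index C = D/d = 25.0/2.5 = 10.0000
K_W = (4C−1)/(4C−4) + 0.615/C = 39.000/36.000 + 0.0615 = 1.1448
τ₀ = 8FD/(πd³) = 8·135·25.0/(π·2.5³) = 27000/49.087 = 550.04 MPa
τ_max = K·τ₀ = 1.1448 × 550.04 = 629.7 MPa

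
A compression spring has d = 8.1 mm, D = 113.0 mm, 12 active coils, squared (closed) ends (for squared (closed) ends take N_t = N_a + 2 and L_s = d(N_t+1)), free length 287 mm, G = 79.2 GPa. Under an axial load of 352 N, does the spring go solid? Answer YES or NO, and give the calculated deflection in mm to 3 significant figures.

k = Gd⁴/(8D³N_a) = (79.2×10³)(8.1⁴)/(8·113.0³·12) = 2.4613 N/mm
N_t = 14; L_s = 8.1·15 = 121.5 mm; δ_solid = L₀ − L_s = 287 − 121.5 = 165.5 mm
δ = F/k = 352/2.4613 = 143.02 mm
δ < δ_solid → spring does not go solid

NO, δ = 143 mm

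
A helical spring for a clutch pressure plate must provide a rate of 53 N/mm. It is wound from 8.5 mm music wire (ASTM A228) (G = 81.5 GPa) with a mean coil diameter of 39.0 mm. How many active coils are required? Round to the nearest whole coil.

17

N_a = Gd⁴/(8D³k) = (81.5×10³ × 8.5⁴)/(8 × 39.0³ × 53)
    = 4.25435e+08 / 2.51513e+07 = 16.92 → 17 coils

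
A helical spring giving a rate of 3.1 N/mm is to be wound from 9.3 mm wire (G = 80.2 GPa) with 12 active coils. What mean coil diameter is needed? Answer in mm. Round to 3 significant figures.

126 mm

D = (Gd⁴/(8N_a·k))^(1/3) = (80.2×10³·9.3⁴/(8·12·3.1))^(1/3)
  = (2.01592e+06)^(1/3) = 126.3255 mm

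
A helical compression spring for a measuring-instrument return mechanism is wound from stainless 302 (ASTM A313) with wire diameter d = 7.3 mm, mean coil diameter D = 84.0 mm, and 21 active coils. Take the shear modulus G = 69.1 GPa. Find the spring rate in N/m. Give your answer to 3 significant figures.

k = Gd⁴/(8D³N_a) = (69.1×10³ × 7.3⁴) / (8 × 84.0³ × 21)
  = 1.96232e+08 / 9.95743e+07 = 1.9707 N/mm = 1970.7 N/m

1970 N/m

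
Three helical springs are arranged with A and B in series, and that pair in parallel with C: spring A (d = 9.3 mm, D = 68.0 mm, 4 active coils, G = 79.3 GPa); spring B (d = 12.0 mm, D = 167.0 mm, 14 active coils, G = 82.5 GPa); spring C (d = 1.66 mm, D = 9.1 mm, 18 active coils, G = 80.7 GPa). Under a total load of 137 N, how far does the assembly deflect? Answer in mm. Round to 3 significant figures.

15.7 mm

k_A = Gd⁴/(8D³N_a) = (79.3×10³)(9.3⁴)/(8·68.0³·4) = 58.956 N/mm
k_B = Gd⁴/(8D³N_a) = (82.5×10³)(12.0⁴)/(8·167.0³·14) = 3.2795 N/mm
k_C = Gd⁴/(8D³N_a) = (80.7×10³)(1.66⁴)/(8·9.1³·18) = 5.647 N/mm
Springs A,B series: k_AB = 1/(1/58.956+1/3.2795) = 3.1067 N/mm; parallel with C: k_eq = 3.1067+5.647 = 8.7537 N/mm
δ = F/k_eq = 137/8.7537 = 15.65 mm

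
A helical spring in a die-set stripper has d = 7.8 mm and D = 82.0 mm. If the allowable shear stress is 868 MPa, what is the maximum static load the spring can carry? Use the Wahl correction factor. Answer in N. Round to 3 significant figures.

1730 N

C = D/d = 82.0/7.8 = 10.5128
K_W = (4C−1)/(4C−4) + 0.615/C = 41.051/38.051 + 0.0585 = 1.1373
τ_max = K·8FD/(πd³) → F_max = τ_allow·πd³/(8DK)
F_max = 868·π·7.8³/(8·82.0·1.1373) = 1.2941e+06/746.1 = 1734.4 N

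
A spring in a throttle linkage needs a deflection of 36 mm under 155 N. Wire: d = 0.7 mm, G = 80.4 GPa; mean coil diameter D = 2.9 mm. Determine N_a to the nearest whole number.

23

Required rate k = F/δ = 155/36 = 4.3056 N/mm
N_a = Gd⁴/(8D³k) = (80.4×10³ × 0.7⁴)/(8 × 2.9³ × 4.3056)
    = 19304 / 840.066 = 22.98 → 23 coils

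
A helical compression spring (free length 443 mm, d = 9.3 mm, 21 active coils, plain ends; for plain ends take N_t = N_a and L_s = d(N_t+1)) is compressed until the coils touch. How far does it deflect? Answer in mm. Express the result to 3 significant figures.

238 mm

N_t = 21; L_s = 9.3·22 = 204.6 mm
δ_solid = L₀ − L_s = 443 − 204.6 = 238.4 mm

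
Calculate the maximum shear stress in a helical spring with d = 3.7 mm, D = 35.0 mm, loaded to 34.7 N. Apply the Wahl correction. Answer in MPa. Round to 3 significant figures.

Spring index C = D/d = 35.0/3.7 = 9.4595
K_W = (4C−1)/(4C−4) + 0.615/C = 36.838/33.838 + 0.0650 = 1.1537
τ₀ = 8FD/(πd³) = 8·34.7·35.0/(π·3.7³) = 9716/159.13 = 61.057 MPa
τ_max = K·τ₀ = 1.1537 × 61.057 = 70.439 MPa

70.4 MPa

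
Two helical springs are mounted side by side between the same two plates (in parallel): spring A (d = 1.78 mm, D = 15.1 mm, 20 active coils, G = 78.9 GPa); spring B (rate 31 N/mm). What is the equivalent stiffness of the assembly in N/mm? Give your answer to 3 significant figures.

k_A = Gd⁴/(8D³N_a) = (78.9×10³)(1.78⁴)/(8·15.1³·20) = 1.4378 N/mm
Parallel: k_eq = 1.4378 + 31 = 32.438 N/mm

32.4 N/mm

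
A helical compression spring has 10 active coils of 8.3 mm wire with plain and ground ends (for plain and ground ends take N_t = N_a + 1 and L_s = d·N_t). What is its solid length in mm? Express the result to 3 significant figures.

91.3 mm

plain and ground ends: N_t = N_a + 1 = 10 + 1 = 11
L_s = d·N_t = 8.3 × 11 = 91.3 mm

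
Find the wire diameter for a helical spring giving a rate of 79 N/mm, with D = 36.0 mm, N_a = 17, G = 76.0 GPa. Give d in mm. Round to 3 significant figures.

d = (8D³N_a·k / G)^(1/4) = (8·36.0³·17·79 / (76.0×10³))^0.25
  = (6595.7)^0.25 = 9.0119 mm

9.01 mm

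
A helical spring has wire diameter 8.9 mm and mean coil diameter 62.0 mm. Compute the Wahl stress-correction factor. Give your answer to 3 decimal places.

C = D/d = 62.0/8.9 = 6.9663
K_W = (4C−1)/(4C−4) + 0.615/C = 26.865/23.865 + 0.0883 = 1.2140

1.214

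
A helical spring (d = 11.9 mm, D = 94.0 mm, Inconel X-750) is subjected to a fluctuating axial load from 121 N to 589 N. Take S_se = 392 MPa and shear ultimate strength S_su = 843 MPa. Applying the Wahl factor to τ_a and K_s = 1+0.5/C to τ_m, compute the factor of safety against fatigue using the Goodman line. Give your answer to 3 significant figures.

C = D/d = 94.0/11.9 = 7.8992; K_W = (4C−1)/(4C−4)+0.615/C = 1.1866; K_s = 1+0.5/C = 1.0633
F_a = (F_max−F_min)/2 = 234 N; F_m = (F_max+F_min)/2 = 355 N
τ_a = K_W·8F_aD/(πd³) = 1.1866 × 33.239 = 39.44 MPa
τ_m = K_s·8F_mD/(πd³) = 1.0633 × 50.426 = 53.618 MPa
Goodman: 1/n_f = τ_a/S_se + τ_m/S_su = 39.44/392 + 53.618/843 = 0.10061 + 0.06360 = 0.16422
n_f = 1/0.16422 = 6.09

6.09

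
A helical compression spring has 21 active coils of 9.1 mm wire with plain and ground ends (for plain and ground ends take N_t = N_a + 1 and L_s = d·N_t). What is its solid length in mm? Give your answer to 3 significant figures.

plain and ground ends: N_t = N_a + 1 = 21 + 1 = 22
L_s = d·N_t = 9.1 × 22 = 200.2 mm

200 mm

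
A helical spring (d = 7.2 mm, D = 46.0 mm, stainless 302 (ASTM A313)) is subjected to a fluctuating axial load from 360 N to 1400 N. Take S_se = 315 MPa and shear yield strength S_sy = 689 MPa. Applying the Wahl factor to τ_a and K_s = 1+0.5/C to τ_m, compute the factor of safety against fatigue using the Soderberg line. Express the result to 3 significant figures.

C = D/d = 46.0/7.2 = 6.3889; K_W = (4C−1)/(4C−4)+0.615/C = 1.2354; K_s = 1+0.5/C = 1.0783
F_a = (F_max−F_min)/2 = 520 N; F_m = (F_max+F_min)/2 = 880 N
τ_a = K_W·8F_aD/(πd³) = 1.2354 × 163.19 = 201.62 MPa
τ_m = K_s·8F_mD/(πd³) = 1.0783 × 276.17 = 297.79 MPa
Soderberg: 1/n_f = τ_a/S_se + τ_m/S_sy = 201.62/315 + 297.79/689 = 0.64005 + 0.43220 = 1.0723
n_f = 1/1.0723 = 0.9326

0.933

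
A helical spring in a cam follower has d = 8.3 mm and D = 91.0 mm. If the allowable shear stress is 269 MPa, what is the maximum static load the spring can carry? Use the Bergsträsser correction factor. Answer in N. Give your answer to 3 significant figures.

C = D/d = 91.0/8.3 = 10.9639
K_B = (4C+2)/(4C−3) = 45.855/40.855 = 1.1224
τ_max = K·8FD/(πd³) → F_max = τ_allow·πd³/(8DK)
F_max = 269·π·8.3³/(8·91.0·1.1224) = 4.8321e+05/817.09 = 591.38 N

591 N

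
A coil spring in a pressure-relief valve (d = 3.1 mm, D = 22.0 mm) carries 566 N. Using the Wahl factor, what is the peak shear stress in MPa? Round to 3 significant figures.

Spring index C = D/d = 22.0/3.1 = 7.0968
K_W = (4C−1)/(4C−4) + 0.615/C = 27.387/24.387 + 0.0867 = 1.2097
τ₀ = 8FD/(πd³) = 8·566·22.0/(π·3.1³) = 99616/93.591 = 1064.4 MPa
τ_max = K·τ₀ = 1.2097 × 1064.4 = 1287.5 MPa

1290 MPa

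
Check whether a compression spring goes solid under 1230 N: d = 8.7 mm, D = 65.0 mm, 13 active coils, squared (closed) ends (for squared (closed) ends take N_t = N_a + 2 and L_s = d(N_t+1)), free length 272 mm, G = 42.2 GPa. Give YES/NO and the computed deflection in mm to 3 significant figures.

k = Gd⁴/(8D³N_a) = (42.2×10³)(8.7⁴)/(8·65.0³·13) = 8.4648 N/mm
N_t = 15; L_s = 8.7·16 = 139.2 mm; δ_solid = L₀ − L_s = 272 − 139.2 = 132.8 mm
δ = F/k = 1230/8.4648 = 145.31 mm
δ ≥ δ_solid → spring goes solid

YES, δ = 145 mm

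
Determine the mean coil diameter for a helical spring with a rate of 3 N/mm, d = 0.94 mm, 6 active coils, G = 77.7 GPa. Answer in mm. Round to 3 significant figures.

D = (Gd⁴/(8N_a·k))^(1/3) = (77.7×10³·0.94⁴/(8·6·3))^(1/3)
  = (421.279)^(1/3) = 7.4965 mm

7.50 mm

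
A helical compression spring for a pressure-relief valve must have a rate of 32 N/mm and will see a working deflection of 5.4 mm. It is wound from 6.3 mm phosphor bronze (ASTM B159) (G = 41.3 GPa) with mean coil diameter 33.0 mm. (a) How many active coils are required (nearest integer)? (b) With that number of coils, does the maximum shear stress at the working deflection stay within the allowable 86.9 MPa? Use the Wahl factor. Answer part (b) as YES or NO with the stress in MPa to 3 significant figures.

N_a = Gd⁴/(8D³k) = (41.3×10³)(6.3⁴)/(8·33.0³·32) = 7.072 → N_a = 7
Actual rate k = Gd⁴/(8D³·7) = 32.328 N/mm
Working load F = kδ = 32.328·5.4 = 174.57 N
C = 33.0/6.3 = 5.2381; K_W = (4C−1)/(4C−4)+0.615/C = 1.2944
τ_max = K_W·8FD/(πd³) = 1.2944·58.669 = 75.94 MPa
τ_max ≤ 86.9 MPa → acceptable

(a) 7 coils; (b) YES, τ_max = 75.9 MPa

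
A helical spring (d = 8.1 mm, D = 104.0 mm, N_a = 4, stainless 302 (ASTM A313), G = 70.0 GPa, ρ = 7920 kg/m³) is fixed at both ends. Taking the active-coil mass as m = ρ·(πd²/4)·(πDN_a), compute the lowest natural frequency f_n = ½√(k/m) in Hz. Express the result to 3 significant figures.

62.6 Hz

k = Gd⁴/(8D³N_a) = (70.0×10³)(8.1⁴)/(8·104.0³·4) = 8.3712 N/mm = 8371.2 N/m
Wire length L = πDN_a = π·104.0·4 = 1306.9 mm
m = ρ·(πd²/4)·L = 7920 × 51.53×10⁻⁶ m² × 1.3069 m = 0.53337 kg
f_n = ½√(k/m) = 0.5·√(8371.2/0.53337) = 0.5·√(15695) = 62.64 Hz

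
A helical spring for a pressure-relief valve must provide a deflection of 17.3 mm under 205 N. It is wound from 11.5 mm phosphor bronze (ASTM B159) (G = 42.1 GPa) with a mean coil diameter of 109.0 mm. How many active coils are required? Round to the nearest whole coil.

6

Required rate k = F/δ = 205/17.3 = 11.85 N/mm
N_a = Gd⁴/(8D³k) = (42.1×10³ × 11.5⁴)/(8 × 109.0³ × 11.85)
    = 7.36332e+08 / 1.22766e+08 = 5.998 → 6 coils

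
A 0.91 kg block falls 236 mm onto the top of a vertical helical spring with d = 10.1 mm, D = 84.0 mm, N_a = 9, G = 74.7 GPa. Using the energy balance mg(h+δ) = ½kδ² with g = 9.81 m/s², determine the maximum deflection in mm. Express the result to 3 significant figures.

15.7 mm

k = Gd⁴/(8D³N_a) = (74.7×10³)(10.1⁴)/(8·84.0³·9) = 18.215 N/mm
W = mg = 0.91 × 9.81 = 8.9271 N
½kδ² − Wδ − Wh = 0 → δ = (W + √(W² + 2kWh))/k
δ = (8.9271 + √(79.693 + 76751.7))/18.215 = (8.9271 + 277.18)/18.215 = 15.707 mm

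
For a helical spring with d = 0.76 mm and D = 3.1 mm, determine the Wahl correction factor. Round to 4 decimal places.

C = D/d = 3.1/0.76 = 4.0789
K_W = (4C−1)/(4C−4) + 0.615/C = 15.316/12.316 + 0.1508 = 1.3944

1.3944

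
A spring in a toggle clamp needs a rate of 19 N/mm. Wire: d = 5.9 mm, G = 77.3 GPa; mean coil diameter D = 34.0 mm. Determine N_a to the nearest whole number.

16

N_a = Gd⁴/(8D³k) = (77.3×10³ × 5.9⁴)/(8 × 34.0³ × 19)
    = 9.36672e+07 / 5.97421e+06 = 15.68 → 16 coils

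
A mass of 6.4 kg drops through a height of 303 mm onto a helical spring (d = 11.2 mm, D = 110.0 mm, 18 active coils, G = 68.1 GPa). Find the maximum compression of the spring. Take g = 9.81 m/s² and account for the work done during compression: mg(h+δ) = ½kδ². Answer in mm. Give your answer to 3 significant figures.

94.5 mm

k = Gd⁴/(8D³N_a) = (68.1×10³)(11.2⁴)/(8·110.0³·18) = 5.5909 N/mm
W = mg = 6.4 × 9.81 = 62.784 N
½kδ² − Wδ − Wh = 0 → δ = (W + √(W² + 2kWh))/k
δ = (62.784 + √(3941.8 + 212716))/5.5909 = (62.784 + 465.47)/5.5909 = 94.484 mm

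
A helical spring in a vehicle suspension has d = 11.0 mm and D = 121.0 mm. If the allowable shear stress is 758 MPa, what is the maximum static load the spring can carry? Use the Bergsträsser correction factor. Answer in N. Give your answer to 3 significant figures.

C = D/d = 121.0/11.0 = 11.0000
K_B = (4C+2)/(4C−3) = 46.000/41.000 = 1.1220
τ_max = K·8FD/(πd³) → F_max = τ_allow·πd³/(8DK)
F_max = 758·π·11.0³/(8·121.0·1.1220) = 3.1695e+06/1086 = 2918.4 N

2920 N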